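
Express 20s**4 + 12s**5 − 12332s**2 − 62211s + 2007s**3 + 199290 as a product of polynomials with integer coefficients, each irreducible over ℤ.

(2s − 13)(2s − 5)(3s + 14)(s**2 + 6s + 219)

Among the possible rational roots, s = 5/2 is a root, so (2s − 5) divides it; the quotient is 6s**4 + 25s**3 + 1066s**2 − 3501s − 39858.
Next, s = 13/2 is a root, so (2s − 13) divides it; the quotient is 3s**3 + 32s**2 + 741s + 3066.
Next, s = −14/3 is a root, so (3s + 14) divides it; the quotient is s**2 + 6s + 219.
The quadratic s**2 + 6s + 219 has discriminant −840 < 0 and is irreducible over ℤ.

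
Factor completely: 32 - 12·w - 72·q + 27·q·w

(3·w - 8)·(9·q - 4)

Group as (27·q·w - 72·q) + (-12·w + 32) = 9·q·(3·w - 8) - 4·(3·w - 8).
Both groups share the factor (3·w - 8).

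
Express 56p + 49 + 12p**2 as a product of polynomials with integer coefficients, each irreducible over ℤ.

(2p + 7)(6p + 7)

Need a pair with product 12·49 = 588 and sum 56: that's 14 and 42.
Split the middle term: 12p**2 + 14p + 42p + 49 = 2p(6p + 7) + 7(6p + 7).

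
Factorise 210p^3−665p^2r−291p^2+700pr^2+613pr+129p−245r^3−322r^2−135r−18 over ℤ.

(5p−5r−3)(6p−7r−3)(7p−7r−2)

Group: 5p(42p^2−91pr−33p+49r^2+35r+6) + (−5r−3)(42p^2−91pr−33p+49r^2+35r+6); both groups contain (42p^2−91pr−33p+49r^2+35r+6), so (5p−5r−3) is a factor with cofactor 42p^2−91pr−33p+49r^2+35r+6.
The cofactor groups again: 42p^2−91pr−33p+49r^2+35r+6 = 6p(7p−7r−2) + (−7r−3)(7p−7r−2); both groups contain (7p−7r−2), giving (6p−7r−3)(7p−7r−2).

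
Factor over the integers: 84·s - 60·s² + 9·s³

3·s·(3·s - 14)·(s - 2)

Pull out the common factor 3·s, then factor the remaining trinomial.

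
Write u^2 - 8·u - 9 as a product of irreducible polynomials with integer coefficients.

(u + 1)·(u - 9)

Two integers with product -9 and sum -8 are -9 and 1.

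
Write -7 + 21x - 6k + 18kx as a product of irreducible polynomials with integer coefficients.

Group as (18kx - 6k) + (21x - 7) = 6k(3x - 1) + 7(3x - 1).
Both groups share the factor (3x - 1).

(3x - 1)(6k + 7)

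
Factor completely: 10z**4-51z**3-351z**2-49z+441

(2z+7)(5z+7)(z-1)(z-9)

Among the possible rational roots, z = -7/2 is a root, giving the factor (2z+7) and quotient 5z**3-43z**2-25z+63.
Then z = -7/5 is a root, so (5z+7) divides it; the quotient is z**2-10z+9.
The remaining quadratic factors as (z-9)(z-1).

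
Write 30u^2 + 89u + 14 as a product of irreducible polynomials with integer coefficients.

Need a pair with product 30·14 = 420 and sum 89: that's 84 and 5.
Split the middle term: 30u^2 + 84u + 5u + 14 = 6u(5u + 14) + (5u + 14).

(5u + 14)(6u + 1)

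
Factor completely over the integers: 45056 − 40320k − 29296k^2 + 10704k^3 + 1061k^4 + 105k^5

(3k − 8)(5k − 4)(7k + 11)(k^2 + 12k + 128)

Trying the rational-root candidates, k = 8/3 is a root, so (3k − 8) is a factor; dividing leaves 35k^4 + 447k^3 + 4760k^2 + 2928k − 5632.
Continuing, k = 4/5 is a root, so (5k − 4) is a factor; dividing leaves 7k^3 + 95k^2 + 1028k + 1408.
Continuing, k = −11/7 is a root, so (7k + 11) is a factor; dividing leaves k^2 + 12k + 128.
The quadratic k^2 + 12k + 128 has discriminant −368 < 0 and is irreducible over ℤ.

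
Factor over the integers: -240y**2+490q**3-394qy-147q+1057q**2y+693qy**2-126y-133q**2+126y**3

(10q+3y-7)(7q+6y)(7q+7y+3)

Group: 7q(70q**2+91qy-19q+21y**2-40y-21) + 6y(70q**2+91qy-19q+21y**2-40y-21); both groups contain (70q**2+91qy-19q+21y**2-40y-21), so (7q+6y) is a factor with cofactor 70q**2+91qy-19q+21y**2-40y-21.
The cofactor groups again: 70q**2+91qy-19q+21y**2-40y-21 = 10q(7q+7y+3) + (3y-7)(7q+7y+3); both groups contain (7q+7y+3), giving (10q+3y-7)(7q+7y+3).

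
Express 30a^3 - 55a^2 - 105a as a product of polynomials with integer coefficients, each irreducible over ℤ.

5a(6a + 7)(a - 3)

Pull out the common factor 5a, then factor the remaining trinomial.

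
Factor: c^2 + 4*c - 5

(c + 5)*(c - 1)

Two integers with product -5 and sum 4 are -1 and 5.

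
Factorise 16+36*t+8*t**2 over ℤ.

4*(2*t+1)*(t+4)

Pull out the common factor 4, then factor the remaining trinomial.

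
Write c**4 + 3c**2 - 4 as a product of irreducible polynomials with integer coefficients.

Substitute u = c**2 to get a quadratic in u, then factor.
c**2 - 1 is a difference of squares.
c**2 + 4 is irreducible over ℤ (sum of squares).

(c + 1)(c - 1)(c**2 + 4)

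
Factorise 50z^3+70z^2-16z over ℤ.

2z(5z+8)(5z-1)

Pull out the common factor 2z, then factor the remaining trinomial.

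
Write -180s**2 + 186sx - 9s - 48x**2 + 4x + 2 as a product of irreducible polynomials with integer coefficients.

Group: -12s(15s - 8x + 2) + (6x + 1)(15s - 8x + 2); both groups contain (15s - 8x + 2).

-(12s - 6x - 1)(15s - 8x + 2)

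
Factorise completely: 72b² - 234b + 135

Pull out the common factor 9, then factor the remaining trinomial.

9(2b - 5)(4b - 3)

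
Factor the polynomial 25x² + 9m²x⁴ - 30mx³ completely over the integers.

x²(3mx - 5)²

Factor out x² first: what remains is 9m²x² - 30mx + 25.
Recognize a perfect-square trinomial with the parts 5 and 3mx.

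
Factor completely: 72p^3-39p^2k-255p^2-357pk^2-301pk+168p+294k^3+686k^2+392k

(3p-6k-8)(8p-7k-7)(3p+7k)

Group: 3p(24p^2+35pk-21p-49k^2-49k) + (-6k-8)(24p^2+35pk-21p-49k^2-49k); both groups contain (24p^2+35pk-21p-49k^2-49k), so (3p-6k-8) is a factor with cofactor 24p^2+35pk-21p-49k^2-49k.
The cofactor groups again: 24p^2+35pk-21p-49k^2-49k = 8p(3p+7k) + (-7k-7)(3p+7k); both groups contain (3p+7k), giving (8p-7k-7)(3p+7k).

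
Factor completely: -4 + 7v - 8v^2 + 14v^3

(7v - 4)(2v^2 + 1)

Group as (14v^3 + 7v) + (-8v^2 - 4) = 7v(2v^2 + 1) - 4(2v^2 + 1).
Both groups share the factor (2v^2 + 1).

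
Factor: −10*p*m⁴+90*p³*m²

10*m²*p*(3*p−m)*(3*p+m)

Pull out the common factor 10*p*m²; 9*p²−m² is a difference of squares.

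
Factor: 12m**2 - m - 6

(3m + 2)(4m - 3)

Need a pair with product 12·(-6) = -72 and sum -1: that's -9 and 8.
Split the middle term: 12m**2 - 9m + 8m - 6 = 3m(4m - 3) + 2(4m - 3).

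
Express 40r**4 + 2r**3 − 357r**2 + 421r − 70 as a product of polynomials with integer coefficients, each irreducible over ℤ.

Among the possible rational roots, r = 1/5 is a root, so (5r − 1) divides it; the quotient is 8r**3 + 2r**2 − 71r + 70.
Continuing, r = −7/2 is a root, so (2r + 7) is a factor; dividing leaves 4r**2 − 13r + 10.
The remaining quadratic factors as (4r − 5)(r − 2).

(2r + 7)(4r − 5)(5r − 1)(r − 2)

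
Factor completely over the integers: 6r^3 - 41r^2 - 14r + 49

(6r + 7)(r - 1)(r - 7)

Testing divisors of the constant over divisors of the leading coefficient, r = 1 is a root, so (r - 1) divides it; the quotient is 6r^2 - 35r - 49.
The remaining quadratic factors as (r - 7)(6r + 7).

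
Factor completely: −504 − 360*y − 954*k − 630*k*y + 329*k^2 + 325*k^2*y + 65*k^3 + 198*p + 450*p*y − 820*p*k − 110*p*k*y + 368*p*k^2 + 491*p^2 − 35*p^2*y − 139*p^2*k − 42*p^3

−(7*p − 13*k − 6)*(p + 5*k − 12)*(6*p + k + 5*y + 7)

Group: 7*p*(−6*p^2 − 31*p*k − 5*p*y + 65*p − 5*k^2 − 25*k*y − 23*k + 60*y + 84) + (−13*k − 6)*(−6*p^2 − 31*p*k − 5*p*y + 65*p − 5*k^2 − 25*k*y − 23*k + 60*y + 84); both groups contain (−6*p^2 − 31*p*k − 5*p*y + 65*p − 5*k^2 − 25*k*y − 23*k + 60*y + 84), so (7*p − 13*k − 6) is a factor with cofactor −6*p^2 − 31*p*k − 5*p*y + 65*p − 5*k^2 − 25*k*y − 23*k + 60*y + 84.
The cofactor groups again: −6*p^2 − 31*p*k − 5*p*y + 65*p − 5*k^2 − 25*k*y − 23*k + 60*y + 84 = −p*(6*p + k + 5*y + 7) + (−5*k + 12)*(6*p + k + 5*y + 7); both groups contain (6*p + k + 5*y + 7), giving −(p + 5*k − 12)*(6*p + k + 5*y + 7).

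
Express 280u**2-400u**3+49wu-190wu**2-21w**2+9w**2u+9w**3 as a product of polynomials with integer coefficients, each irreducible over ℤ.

Group: 3w(3w**2-5wu-7w-50u**2+35u) + 8u(3w**2-5wu-7w-50u**2+35u); both groups contain (3w**2-5wu-7w-50u**2+35u), so (3w+8u) is a factor with cofactor 3w**2-5wu-7w-50u**2+35u.
The cofactor groups again: 3w**2-5wu-7w-50u**2+35u = w(3w+10u-7) - 5u(3w+10u-7); both groups contain (3w+10u-7), giving (w-5u)(3w+10u-7).

(w-5u)(3w+10u-7)(3w+8u)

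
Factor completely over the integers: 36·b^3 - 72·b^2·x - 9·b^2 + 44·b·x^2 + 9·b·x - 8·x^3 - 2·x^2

Group: 3·b·(12·b^2 - 20·b·x - 3·b + 8·x^2 + 2·x) - x·(12·b^2 - 20·b·x - 3·b + 8·x^2 + 2·x); both groups contain (12·b^2 - 20·b·x - 3·b + 8·x^2 + 2·x), so (3·b - x) is a factor with cofactor 12·b^2 - 20·b·x - 3·b + 8·x^2 + 2·x.
The cofactor groups again: 12·b^2 - 20·b·x - 3·b + 8·x^2 + 2·x = 4·b·(3·b - 2·x) + (-4·x - 1)·(3·b - 2·x); both groups contain (3·b - 2·x), giving (4·b - 4·x - 1)·(3·b - 2·x).

(3·b - 2·x)·(3·b - x)·(4·b - 4·x - 1)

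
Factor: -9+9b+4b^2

Need a pair with product 4·(-9) = -36 and sum 9: that's 12 and -3.
Split the middle term: 4b^2+12b - 3b-9 = 4b(b+3) - 3(b+3).

(4b-3)(b+3)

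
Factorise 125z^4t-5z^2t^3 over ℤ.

5tz^2(5z-t)(5z+t)

Factor out 5z^2t, leaving 25z^2-t^2, which is a difference of two squares.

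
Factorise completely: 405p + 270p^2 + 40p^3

Pull out the common factor 5p, then factor the remaining trinomial.

5p(2p + 9)(4p + 9)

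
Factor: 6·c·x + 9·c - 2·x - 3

(2·x + 3)·(3·c - 1)

Group as (6·c·x + 9·c) + (-2·x - 3) = 3·c·(2·x + 3) - (2·x + 3).
Both groups share the factor (2·x + 3).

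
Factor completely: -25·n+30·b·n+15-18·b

(5·n-3)·(6·b-5)

Group as (30·b·n-18·b) + (-25·n+15) = 6·b·(5·n-3) - 5·(5·n-3).
Both groups share the factor (5·n-3).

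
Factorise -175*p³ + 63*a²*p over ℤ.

7*p*(3*a + 5*p)*(3*a - 5*p)

Pull out the common factor 7*p; 9*a² - 25*p² is a difference of squares.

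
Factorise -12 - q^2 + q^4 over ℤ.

(q + 2)·(q - 2)·(q^2 + 3)

Substitute u = q^2 to get a quadratic in u, then factor.
q^2 + 3 is irreducible over ℤ (always positive, so no real roots).
q^2 - 4 is a difference of squares.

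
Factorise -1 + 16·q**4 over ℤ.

(2·q)⁴ − (1)⁴ = ((2·q)² − (1)²)((2·q)² + (1)²); the first factor splits again, the second (4·q**2 + 1) is irreducible.

(2·q + 1)·(2·q - 1)·(4·q**2 + 1)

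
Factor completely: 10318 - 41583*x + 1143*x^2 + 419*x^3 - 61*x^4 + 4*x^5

(4*x - 1)*(x + 7)*(x - 11)*(x^2 - 11*x + 134)

Testing divisors of the constant over divisors of the leading coefficient, x = 1/4 is a root, so (4*x - 1) divides it; the quotient is x^4 - 15*x^3 + 101*x^2 + 311*x - 10318.
Next, x = 11 is a root, so (x - 11) divides it; the quotient is x^3 - 4*x^2 + 57*x + 938.
Then x = -7 is a root, giving the factor (x + 7) and quotient x^2 - 11*x + 134.
The quadratic x^2 - 11*x + 134 has discriminant -415 < 0 and is irreducible over ℤ.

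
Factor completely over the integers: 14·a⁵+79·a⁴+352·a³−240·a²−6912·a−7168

(2·a−7)·(7·a+8)·(a+4)·(a²+4·a+32)

Among the possible rational roots, a = −8/7 is a root, so (7·a+8) is a factor; dividing leaves 2·a⁴+9·a³+40·a²−80·a−896.
Next, a = −4 is a root, so (a+4) divides it; the quotient is 2·a³+a²+36·a−224.
Then a = 7/2 is a root, so (2·a−7) divides it; the quotient is a²+4·a+32.
The quadratic a²+4·a+32 has discriminant −112 < 0 and is irreducible over ℤ.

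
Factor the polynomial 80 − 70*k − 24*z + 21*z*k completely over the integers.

(3*z − 10)*(7*k − 8)

Group as (21*z*k − 24*z) + (−70*k + 80) = 3*z*(7*k − 8) − 10*(7*k − 8).
Both groups share the factor (7*k − 8).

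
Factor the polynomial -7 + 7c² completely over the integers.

7(c + 1)(c - 1)

Pull out the common factor 7; c² - 1 is a difference of squares.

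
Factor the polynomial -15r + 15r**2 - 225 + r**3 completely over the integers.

(r + 15)(r**2 - 15)

Group as (r**3 - 15r) + (15r**2 - 225) = r(r**2 - 15) + 15(r**2 - 15).
Both groups share the factor (r**2 - 15).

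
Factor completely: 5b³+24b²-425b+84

(5b-1)(b+12)(b-7)

Trying the rational-root candidates, b = 7 is a root, so (b-7) divides it; the quotient is 5b²+59b-12.
The remaining quadratic factors as (5b-1)(b+12).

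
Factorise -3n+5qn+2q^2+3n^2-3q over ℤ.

Group: q(2q+3n-3) + n(2q+3n-3); both groups contain (2q+3n-3).

(2q+3n-3)(q+n)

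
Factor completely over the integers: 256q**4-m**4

(4q-m)(4q+m)(16q**2+m**2)

(4q)⁴ − (m)⁴ = ((4q)² − (m)²)((4q)² + (m)²); the first factor splits again, the second (16q**2+m**2) is irreducible.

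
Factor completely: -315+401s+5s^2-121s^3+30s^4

(2s-5)(3s-7)(5s+9)(s-1)

Among the possible rational roots, s = 5/2 is a root, so (2s-5) is a factor; dividing leaves 15s^3-23s^2-55s+63.
Then s = -9/5 is a root, giving the factor (5s+9) and quotient 3s^2-10s+7.
The remaining quadratic factors as (3s-7)(s-1).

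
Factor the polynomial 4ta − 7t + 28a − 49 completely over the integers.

Group as (4ta − 7t) + (28a − 49) = t(4a − 7) + 7(4a − 7).
Both groups share the factor (4a − 7).

(4a − 7)(t + 7)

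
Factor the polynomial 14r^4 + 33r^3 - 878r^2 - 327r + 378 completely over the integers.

(2r - 1)(7r + 6)(r + 9)(r - 7)

Testing divisors of the constant over divisors of the leading coefficient, r = 1/2 is a root, so (2r - 1) divides it; the quotient is 7r^3 + 20r^2 - 429r - 378.
Continuing, r = 7 is a root, giving the factor (r - 7) and quotient 7r^2 + 69r + 54.
The remaining quadratic factors as (r + 9)(7r + 6).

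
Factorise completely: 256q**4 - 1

(4q + 1)(4q - 1)(16q**2 + 1)

Difference of squares twice: with A = 4q and B = 1, A⁴ − B⁴ = (A² − B²)(A² + B²), and A² − B² factors again.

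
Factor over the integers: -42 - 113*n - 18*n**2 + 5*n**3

By the rational root theorem, n = -2/5 is a root, so (5*n + 2) is a factor; dividing leaves n**2 - 4*n - 21.
The remaining quadratic factors as (n + 3)(n - 7).

(5*n + 2)*(n + 3)*(n - 7)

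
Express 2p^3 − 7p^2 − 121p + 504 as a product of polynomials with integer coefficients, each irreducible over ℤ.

Trying the rational-root candidates, p = 7 is a root, giving the factor (p − 7) and quotient 2p^2 + 7p − 72.
The remaining quadratic factors as (p + 8)(2p − 9).

(2p − 9)(p + 8)(p − 7)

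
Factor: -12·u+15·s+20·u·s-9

(4·u+3)·(5·s-3)

Group as (20·u·s-12·u) + (15·s-9) = 4·u·(5·s-3) + 3·(5·s-3).
Both groups share the factor (5·s-3).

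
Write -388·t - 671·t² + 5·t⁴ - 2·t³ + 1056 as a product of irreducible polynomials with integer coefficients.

By the rational root theorem, t = 12 is a root, so (t - 12) divides it; the quotient is 5·t³ + 58·t² + 25·t - 88.
Then t = 1 is a root, giving the factor (t - 1) and quotient 5·t² + 63·t + 88.
The remaining quadratic factors as (5·t + 8)(t + 11).

(5·t + 8)·(t + 11)·(t - 1)·(t - 12)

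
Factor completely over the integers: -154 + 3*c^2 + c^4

(c^2 + 14)*(c^2 - 11)

Substitute u = c^2 to get a quadratic in u, then factor.
c^2 - 11 is irreducible over ℤ (11 is not a perfect square).
c^2 + 14 is irreducible over ℤ (always positive, so no real roots).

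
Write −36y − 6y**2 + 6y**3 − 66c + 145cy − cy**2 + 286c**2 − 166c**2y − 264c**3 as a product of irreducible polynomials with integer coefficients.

−(11c + 6y)(4c + y − 3)(6c − y − 2)

Group: 11c(−24c**2 − 2cy + 26c + y**2 − y − 6) + 6y(−24c**2 − 2cy + 26c + y**2 − y − 6); both groups contain (−24c**2 − 2cy + 26c + y**2 − y − 6), so (11c + 6y) is a factor with cofactor −24c**2 − 2cy + 26c + y**2 − y − 6.
The cofactor groups again: −24c**2 − 2cy + 26c + y**2 − y − 6 = −6c(4c + y − 3) + (y + 2)(4c + y − 3); both groups contain (4c + y − 3), giving −(6c − y − 2)(4c + y − 3).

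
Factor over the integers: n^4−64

Substitute u = n^2 to get a quadratic in u, then factor.
n^2+8 is irreducible over ℤ (always positive, so no real roots).
n^2−8 is irreducible over ℤ (8 is not a perfect square).

(n^2+8)(n^2−8)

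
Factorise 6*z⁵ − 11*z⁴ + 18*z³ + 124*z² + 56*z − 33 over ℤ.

(2*z + 3)*(3*z − 1)*(z + 1)*(z² − 4*z + 11)

Trying the rational-root candidates, z = −3/2 is a root, so (2*z + 3) divides it; the quotient is 3*z⁴ − 10*z³ + 24*z² + 26*z − 11.
Then z = −1 is a root, so (z + 1) divides it; the quotient is 3*z³ − 13*z² + 37*z − 11.
Then z = 1/3 is a root, so (3*z − 1) is a factor; dividing leaves z² − 4*z + 11.
The quadratic z² − 4*z + 11 has discriminant −28 < 0 and is irreducible over ℤ.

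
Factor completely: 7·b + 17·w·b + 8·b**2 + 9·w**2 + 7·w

(9·w + 8·b + 7)·(w + b)

Group: w·(9·w + 8·b + 7) + b·(9·w + 8·b + 7); both groups contain (9·w + 8·b + 7).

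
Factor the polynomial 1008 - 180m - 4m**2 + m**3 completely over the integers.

By the rational root theorem, m = 12 is a root, giving the factor (m - 12) and quotient m**2 + 8m - 84.
The remaining quadratic factors as (m + 14)(m - 6).

(m + 14)(m - 12)(m - 6)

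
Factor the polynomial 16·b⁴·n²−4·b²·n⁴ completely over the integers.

Every term has a factor of 4·b²·n². Then 4·b²−n² = (2·b)² − (n)².

4·b²·n²·(2·b+n)·(2·b−n)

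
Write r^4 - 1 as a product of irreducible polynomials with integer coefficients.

Write as (r^2)² − (1)², then factor r^2 - 1 once more.

(r + 1)(r - 1)(r^2 + 1)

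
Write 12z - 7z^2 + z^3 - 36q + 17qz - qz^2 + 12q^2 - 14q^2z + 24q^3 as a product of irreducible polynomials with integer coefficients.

Group: 4q(6q^2 - 5qz + 9q + z^2 - 3z) + (z - 4)(6q^2 - 5qz + 9q + z^2 - 3z); both groups contain (6q^2 - 5qz + 9q + z^2 - 3z), so (4q + z - 4) is a factor with cofactor 6q^2 - 5qz + 9q + z^2 - 3z.
The cofactor groups again: 6q^2 - 5qz + 9q + z^2 - 3z = 3q(2q - z + 3) - z(2q - z + 3); both groups contain (2q - z + 3), giving (3q - z)(2q - z + 3).

(2q - z + 3)(3q - z)(4q + z - 4)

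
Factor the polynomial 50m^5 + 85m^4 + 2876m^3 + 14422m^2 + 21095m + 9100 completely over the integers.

(2m + 5)(5m + 4)(5m + 7)(m^2 - 3m + 65)

Testing divisors of the constant over divisors of the leading coefficient, m = -4/5 is a root, giving the factor (5m + 4) and quotient 10m^4 + 9m^3 + 568m^2 + 2430m + 2275.
Continuing, m = -7/5 is a root, giving the factor (5m + 7) and quotient 2m^3 - m^2 + 115m + 325.
Next, m = -5/2 is a root, giving the factor (2m + 5) and quotient m^2 - 3m + 65.
The quadratic m^2 - 3m + 65 has discriminant -251 < 0 and is irreducible over ℤ.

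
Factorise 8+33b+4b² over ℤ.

Need a pair with product 4·8 = 32 and sum 33: that's 32 and 1.
Split the middle term: 4b²+32b + b+8 = 4b(b+8) + (b+8).

(4b+1)(b+8)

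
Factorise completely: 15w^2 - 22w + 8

Need a pair with product 15·8 = 120 and sum -22: that's -10 and -12.
Split the middle term: 15w^2 - 10w - 12w + 8 = 5w(3w - 2) - 4(3w - 2).

(3w - 2)(5w - 4)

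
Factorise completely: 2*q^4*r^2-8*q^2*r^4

Every term has a factor of 2*q^2*r^2. Then q^2-4*r^2 = (q)² − (2*r)².

2*q^2*r^2*(q+2*r)*(q-2*r)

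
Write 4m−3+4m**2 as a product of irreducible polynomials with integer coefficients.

Need a pair with product 4·(−3) = −12 and sum 4: that's −2 and 6.
Split the middle term: 4m**2−2m + 6m−3 = 2m(2m−1) + 3(2m−1).

(2m+3)(2m−1)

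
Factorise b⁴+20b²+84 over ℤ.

(b²+14)(b²+6)

Substitute u = b² to get a quadratic in u, then factor.
b²+14 is irreducible over ℤ (always positive, so no real roots).
b²+6 is irreducible over ℤ (always positive, so no real roots).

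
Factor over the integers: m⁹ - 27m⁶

m⁶(m - 3)(m² + 3m + 9)

Pull out the common factor m⁶, leaving m³ - 27.
Recognize a difference of cubes with the parts m and 3.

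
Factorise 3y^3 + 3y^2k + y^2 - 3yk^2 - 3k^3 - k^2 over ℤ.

Group: 3y(y^2 - k^2) + (3k + 1)(y^2 - k^2); both groups contain (y^2 - k^2), so (3y + 3k + 1) is a factor with cofactor y^2 - k^2.
The cofactor groups again: y^2 - k^2 = y(y + k) - k(y + k); both groups contain (y + k), giving (y - k)(y + k).

(y - k)(3y + 3k + 1)(y + k)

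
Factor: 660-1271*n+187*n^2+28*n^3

(4*n-15)*(7*n-4)*(n+11)

By the rational root theorem, n = 4/7 is a root, giving the factor (7*n-4) and quotient 4*n^2+29*n-165.
The remaining quadratic factors as (4*n-15)(n+11).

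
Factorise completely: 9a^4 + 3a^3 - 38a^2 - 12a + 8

Among the possible rational roots, a = -2/3 is a root, so (3a + 2) is a factor; dividing leaves 3a^3 - a^2 - 12a + 4.
Continuing, a = 2 is a root, giving the factor (a - 2) and quotient 3a^2 + 5a - 2.
The remaining quadratic factors as (3a - 1)(a + 2).

(3a + 2)(3a - 1)(a + 2)(a - 2)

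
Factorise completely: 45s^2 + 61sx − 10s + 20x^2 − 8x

(5s + 4x)(9s + 5x − 2)

Group: 9s(5s + 4x) + (5x − 2)(5s + 4x); both groups contain (5s + 4x).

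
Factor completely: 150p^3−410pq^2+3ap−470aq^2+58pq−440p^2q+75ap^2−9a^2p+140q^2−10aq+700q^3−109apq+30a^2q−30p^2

Group: 3p(−3a^2+25ap+47aq+a+50p^2+20pq−10p−70q^2−14q) − 10q(−3a^2+25ap+47aq+a+50p^2+20pq−10p−70q^2−14q); both groups contain (−3a^2+25ap+47aq+a+50p^2+20pq−10p−70q^2−14q), so (3p−10q) is a factor with cofactor −3a^2+25ap+47aq+a+50p^2+20pq−10p−70q^2−14q.
The cofactor groups again: −3a^2+25ap+47aq+a+50p^2+20pq−10p−70q^2−14q = −3a(a−10p−14q) + (−5p+5q+1)(a−10p−14q); both groups contain (a−10p−14q), giving −(3a+5p−5q−1)(a−10p−14q).

−(3a+5p−5q−1)(3p−10q)(a−10p−14q)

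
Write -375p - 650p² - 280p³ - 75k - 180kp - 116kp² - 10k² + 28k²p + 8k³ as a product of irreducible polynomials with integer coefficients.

Group: 4k(2k² + 14kp + 5k + 20p² + 25p) + (-14p - 15)(2k² + 14kp + 5k + 20p² + 25p); both groups contain (2k² + 14kp + 5k + 20p² + 25p), so (4k - 14p - 15) is a factor with cofactor 2k² + 14kp + 5k + 20p² + 25p.
The cofactor groups again: 2k² + 14kp + 5k + 20p² + 25p = 2k(k + 5p) + (4p + 5)(k + 5p); both groups contain (k + 5p), giving (2k + 4p + 5)(k + 5p).

(2k + 4p + 5)(4k - 14p - 15)(k + 5p)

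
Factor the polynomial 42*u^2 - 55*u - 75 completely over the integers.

(6*u + 5)*(7*u - 15)

Need a pair with product 42·(-75) = -3150 and sum -55: that's 35 and -90.
Split the middle term: 42*u^2 + 35*u - 90*u - 75 = 7*u*(6*u + 5) - 15*(6*u + 5).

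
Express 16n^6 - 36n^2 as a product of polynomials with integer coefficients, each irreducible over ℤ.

Factor out 4n^2 first: what remains is 4n^4 - 9.
Recognize a difference of squares with the parts 2n^2 and 3.

4n^2(2n^2 + 3)(2n^2 - 3)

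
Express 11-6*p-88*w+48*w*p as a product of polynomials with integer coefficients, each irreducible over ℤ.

Group as (48*w*p-88*w) + (-6*p+11) = 8*w*(6*p-11) - (6*p-11).
Both groups share the factor (6*p-11).

(6*p-11)*(8*w-1)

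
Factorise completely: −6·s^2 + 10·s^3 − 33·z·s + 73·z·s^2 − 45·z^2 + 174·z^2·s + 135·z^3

Group: 5·z·(27·z^2 + 24·z·s − 9·z + 5·s^2 − 3·s) + 2·s·(27·z^2 + 24·z·s − 9·z + 5·s^2 − 3·s); both groups contain (27·z^2 + 24·z·s − 9·z + 5·s^2 − 3·s), so (5·z + 2·s) is a factor with cofactor 27·z^2 + 24·z·s − 9·z + 5·s^2 − 3·s.
The cofactor groups again: 27·z^2 + 24·z·s − 9·z + 5·s^2 − 3·s = 9·z·(3·z + s) + (5·s − 3)·(3·z + s); both groups contain (3·z + s), giving (9·z + 5·s − 3)·(3·z + s).

(5·z + 2·s)·(9·z + 5·s − 3)·(3·z + s)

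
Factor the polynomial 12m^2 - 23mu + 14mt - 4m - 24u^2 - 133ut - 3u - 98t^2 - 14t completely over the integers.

Group: 4m(3m - 8u - 7t - 1) + (3u + 14t)(3m - 8u - 7t - 1); both groups contain (3m - 8u - 7t - 1).

(3m - 8u - 7t - 1)(4m + 3u + 14t)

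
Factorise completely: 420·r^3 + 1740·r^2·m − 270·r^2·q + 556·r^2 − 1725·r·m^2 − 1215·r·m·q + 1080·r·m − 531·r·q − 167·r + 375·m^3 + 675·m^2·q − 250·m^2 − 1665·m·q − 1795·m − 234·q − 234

(10·r − 5·m + 13)·(14·r − 5·m − 9·q − 9)·(3·r + 15·m + 2)

Group: 14·r·(30·r^2 + 135·r·m + 59·r − 75·m^2 + 185·m + 26) + (−5·m − 9·q − 9)·(30·r^2 + 135·r·m + 59·r − 75·m^2 + 185·m + 26); both groups contain (30·r^2 + 135·r·m + 59·r − 75·m^2 + 185·m + 26), so (14·r − 5·m − 9·q − 9) is a factor with cofactor 30·r^2 + 135·r·m + 59·r − 75·m^2 + 185·m + 26.
The cofactor groups again: 30·r^2 + 135·r·m + 59·r − 75·m^2 + 185·m + 26 = 3·r·(10·r − 5·m + 13) + (15·m + 2)·(10·r − 5·m + 13); both groups contain (10·r − 5·m + 13), giving (3·r + 15·m + 2)·(10·r − 5·m + 13).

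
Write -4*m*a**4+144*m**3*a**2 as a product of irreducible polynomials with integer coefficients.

Pull out the common factor 4*m*a**2; 36*m**2-a**2 is a difference of squares.

4*a**2*m*(6*m-a)*(6*m+a)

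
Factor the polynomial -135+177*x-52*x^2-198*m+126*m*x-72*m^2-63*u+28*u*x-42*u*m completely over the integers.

-(7*u+12*m-13*x+15)*(6*m-4*x+9)

Group: -7*u*(6*m-4*x+9) + (-12*m+13*x-15)*(6*m-4*x+9); both groups contain (6*m-4*x+9).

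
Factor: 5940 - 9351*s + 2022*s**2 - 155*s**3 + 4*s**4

Trying the rational-root candidates, s = 11 is a root, giving the factor (s - 11) and quotient 4*s**3 - 111*s**2 + 801*s - 540.
Then s = 12 is a root, giving the factor (s - 12) and quotient 4*s**2 - 63*s + 45.
The remaining quadratic factors as (s - 15)(4*s - 3).

(4*s - 3)*(s - 11)*(s - 12)*(s - 15)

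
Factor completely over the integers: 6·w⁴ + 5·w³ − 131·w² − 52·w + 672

Among the possible rational roots, w = −3 is a root, so (w + 3) divides it; the quotient is 6·w³ − 13·w² − 92·w + 224.
Then w = 8/3 is a root, so (3·w − 8) is a factor; dividing leaves 2·w² + w − 28.
The remaining quadratic factors as (2·w − 7)(w + 4).

(2·w − 7)·(3·w − 8)·(w + 3)·(w + 4)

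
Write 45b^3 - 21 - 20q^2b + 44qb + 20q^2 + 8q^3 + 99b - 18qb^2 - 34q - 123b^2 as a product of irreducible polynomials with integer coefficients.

(2q - 3b + 1)(2q - 5b + 7)(2q + 3b - 3)

Group: 2q(4q^2 - 16qb + 16q + 15b^2 - 26b + 7) + (3b - 3)(4q^2 - 16qb + 16q + 15b^2 - 26b + 7); both groups contain (4q^2 - 16qb + 16q + 15b^2 - 26b + 7), so (2q + 3b - 3) is a factor with cofactor 4q^2 - 16qb + 16q + 15b^2 - 26b + 7.
The cofactor groups again: 4q^2 - 16qb + 16q + 15b^2 - 26b + 7 = 2q(2q - 5b + 7) + (-3b + 1)(2q - 5b + 7); both groups contain (2q - 5b + 7), giving (2q - 3b + 1)(2q - 5b + 7).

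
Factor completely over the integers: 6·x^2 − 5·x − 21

(2·x + 3)·(3·x − 7)

Need a pair with product 6·(−21) = −126 and sum −5: that's −14 and 9.
Split the middle term: 6·x^2 − 14·x + 9·x − 21 = 2·x·(3·x − 7) + 3·(3·x − 7).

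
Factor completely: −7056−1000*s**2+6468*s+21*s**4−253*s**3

(3*s−7)*(7*s−12)*(s+6)*(s−14)

Among the possible rational roots, s = 12/7 is a root, so (7*s−12) is a factor; dividing leaves 3*s**3−31*s**2−196*s+588.
Then s = 7/3 is a root, so (3*s−7) is a factor; dividing leaves s**2−8*s−84.
The remaining quadratic factors as (s+6)(s−14).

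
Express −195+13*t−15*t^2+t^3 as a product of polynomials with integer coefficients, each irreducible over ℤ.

(t−15)*(t^2+13)

Group as (t^3+13*t) + (−15*t^2−195) = t*(t^2+13) − 15*(t^2+13).
Both groups share the factor (t^2+13).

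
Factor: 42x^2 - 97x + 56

Need a pair with product 42·56 = 2352 and sum -97: that's -49 and -48.
Split the middle term: 42x^2 - 49x - 48x + 56 = 7x(6x - 7) - 8(6x - 7).

(6x - 7)(7x - 8)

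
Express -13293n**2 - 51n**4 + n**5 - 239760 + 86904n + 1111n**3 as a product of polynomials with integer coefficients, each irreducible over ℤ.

(n - 12)(n - 15)(n - 9)(n**2 - 15n + 148)

Testing divisors of the constant over divisors of the leading coefficient, n = 9 is a root, so (n - 9) is a factor; dividing leaves n**4 - 42n**3 + 733n**2 - 6696n + 26640.
Continuing, n = 12 is a root, so (n - 12) divides it; the quotient is n**3 - 30n**2 + 373n - 2220.
Continuing, n = 15 is a root, so (n - 15) divides it; the quotient is n**2 - 15n + 148.
The quadratic n**2 - 15n + 148 has discriminant -367 < 0 and is irreducible over ℤ.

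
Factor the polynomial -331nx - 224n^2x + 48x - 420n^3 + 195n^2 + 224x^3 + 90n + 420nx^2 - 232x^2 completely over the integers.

-(15n + 8x)(4n + 4x - 3)(7n - 7x + 2)

Group: 4n(-105n^2 + 49nx - 30n + 56x^2 - 16x) + (4x - 3)(-105n^2 + 49nx - 30n + 56x^2 - 16x); both groups contain (-105n^2 + 49nx - 30n + 56x^2 - 16x), so (4n + 4x - 3) is a factor with cofactor -105n^2 + 49nx - 30n + 56x^2 - 16x.
The cofactor groups again: -105n^2 + 49nx - 30n + 56x^2 - 16x = -15n(7n - 7x + 2) - 8x(7n - 7x + 2); both groups contain (7n - 7x + 2), giving -(15n + 8x)(7n - 7x + 2).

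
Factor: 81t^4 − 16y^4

Write as (9t^2)² − (4y^2)², then factor 9t^2 − 4y^2 once more.

(3t + 2y)(3t − 2y)(9t^2 + 4y^2)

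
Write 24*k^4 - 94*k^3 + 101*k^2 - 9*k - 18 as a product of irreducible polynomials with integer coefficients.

(2*k - 3)*(3*k + 1)*(4*k - 3)*(k - 2)

Among the possible rational roots, k = 3/4 is a root, giving the factor (4*k - 3) and quotient 6*k^3 - 19*k^2 + 11*k + 6.
Continuing, k = 2 is a root, so (k - 2) is a factor; dividing leaves 6*k^2 - 7*k - 3.
The remaining quadratic factors as (2*k - 3)(3*k + 1).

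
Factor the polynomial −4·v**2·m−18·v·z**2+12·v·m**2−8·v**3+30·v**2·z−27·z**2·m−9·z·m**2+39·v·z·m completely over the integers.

Group: 4·v·(−2·v**2+6·v·z−v·m+9·z·m+3·m**2) − 3·z·(−2·v**2+6·v·z−v·m+9·z·m+3·m**2); both groups contain (−2·v**2+6·v·z−v·m+9·z·m+3·m**2), so (4·v−3·z) is a factor with cofactor −2·v**2+6·v·z−v·m+9·z·m+3·m**2.
The cofactor groups again: −2·v**2+6·v·z−v·m+9·z·m+3·m**2 = −2·v·(v−3·z−m) − 3·m·(v−3·z−m); both groups contain (v−3·z−m), giving −(2·v+3·m)·(v−3·z−m).

−(v−3·z−m)·(2·v+3·m)·(4·v−3·z)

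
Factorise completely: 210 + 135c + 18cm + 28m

Group as (18cm + 135c) + (28m + 210) = 9c(2m + 15) + 14(2m + 15).
Both groups share the factor (2m + 15).

(2m + 15)(9c + 14)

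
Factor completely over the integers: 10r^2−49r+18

(2r−9)(5r−2)

Need a pair with product 10·18 = 180 and sum −49: that's −4 and −45.
Split the middle term: 10r^2−4r − 45r+18 = 2r(5r−2) − 9(5r−2).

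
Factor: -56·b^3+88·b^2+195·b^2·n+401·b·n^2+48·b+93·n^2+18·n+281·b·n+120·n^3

-(7·b+8·n+3)·(8·b+3·n)·(b-5·n-2)

Group: 8·b·(-7·b^2+27·b·n+11·b+40·n^2+31·n+6) + 3·n·(-7·b^2+27·b·n+11·b+40·n^2+31·n+6); both groups contain (-7·b^2+27·b·n+11·b+40·n^2+31·n+6), so (8·b+3·n) is a factor with cofactor -7·b^2+27·b·n+11·b+40·n^2+31·n+6.
The cofactor groups again: -7·b^2+27·b·n+11·b+40·n^2+31·n+6 = -b·(7·b+8·n+3) + (5·n+2)·(7·b+8·n+3); both groups contain (7·b+8·n+3), giving -(b-5·n-2)·(7·b+8·n+3).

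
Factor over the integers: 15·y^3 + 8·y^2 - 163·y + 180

(3·y - 5)·(5·y - 9)·(y + 4)

Trying the rational-root candidates, y = 5/3 is a root, so (3·y - 5) is a factor; dividing leaves 5·y^2 + 11·y - 36.
The remaining quadratic factors as (5·y - 9)(y + 4).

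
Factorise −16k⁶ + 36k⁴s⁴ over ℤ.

Factor out 4k⁴ first: what remains is −4k² + 9s⁴.
Recognize a difference of squares with the parts 3s² and 2k.

−4k⁴(2k + 3s²)(2k − 3s²)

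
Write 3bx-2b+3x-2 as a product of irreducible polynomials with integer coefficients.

(3x-2)(b+1)

Group as (3bx-2b) + (3x-2) = b(3x-2) + (3x-2).
Both groups share the factor (3x-2).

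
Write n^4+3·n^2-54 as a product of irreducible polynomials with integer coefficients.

Substitute u = n^2 to get a quadratic in u, then factor.
n^2-6 is irreducible over ℤ (6 is not a perfect square).
n^2+9 is irreducible over ℤ (sum of squares).

(n^2+9)·(n^2-6)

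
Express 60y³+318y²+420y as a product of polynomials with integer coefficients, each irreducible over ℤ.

Pull out the common factor 6y, then factor the remaining trinomial.

6y(2y+5)(5y+14)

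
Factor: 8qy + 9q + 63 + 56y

(8y + 9)(q + 7)

Group as (8qy + 9q) + (56y + 63) = q(8y + 9) + 7(8y + 9).
Both groups share the factor (8y + 9).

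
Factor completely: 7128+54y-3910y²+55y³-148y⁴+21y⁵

Trying the rational-root candidates, y = -9/7 is a root, so (7y+9) is a factor; dividing leaves 3y⁴-25y³+40y²-610y+792.
Then y = 9 is a root, so (y-9) is a factor; dividing leaves 3y³+2y²+58y-88.
Continuing, y = 4/3 is a root, so (3y-4) is a factor; dividing leaves y²+2y+22.
The quadratic y²+2y+22 has discriminant -84 < 0 and is irreducible over ℤ.

(3y-4)(7y+9)(y-9)(y²+2y+22)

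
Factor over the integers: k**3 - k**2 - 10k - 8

(k + 1)(k + 2)(k - 4)

Among the possible rational roots, k = -1 is a root, giving the factor (k + 1) and quotient k**2 - 2k - 8.
The remaining quadratic factors as (k - 4)(k + 2).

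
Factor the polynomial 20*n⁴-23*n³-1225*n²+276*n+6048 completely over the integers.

Among the possible rational roots, n = -9/4 is a root, so (4*n+9) is a factor; dividing leaves 5*n³-17*n²-268*n+672.
Continuing, n = -7 is a root, giving the factor (n+7) and quotient 5*n²-52*n+96.
The remaining quadratic factors as (n-8)(5*n-12).

(4*n+9)*(5*n-12)*(n+7)*(n-8)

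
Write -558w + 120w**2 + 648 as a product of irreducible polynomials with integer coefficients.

6(4w - 9)(5w - 12)

Pull out the common factor 6, then factor the remaining trinomial.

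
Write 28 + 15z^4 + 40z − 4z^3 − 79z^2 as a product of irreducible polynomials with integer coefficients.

Trying the rational-root candidates, z = −7/3 is a root, so (3z + 7) divides it; the quotient is 5z^3 − 13z^2 + 4z + 4.
Then z = 2 is a root, so (z − 2) is a factor; dividing leaves 5z^2 − 3z − 2.
The remaining quadratic factors as (5z + 2)(z − 1).

(3z + 7)(5z + 2)(z − 1)(z − 2)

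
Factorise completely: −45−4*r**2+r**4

Substitute u = r**2 to get a quadratic in u, then factor.
r**2+5 is irreducible over ℤ (always positive, so no real roots).
r**2−9 is a difference of squares.

(r+3)*(r−3)*(r**2+5)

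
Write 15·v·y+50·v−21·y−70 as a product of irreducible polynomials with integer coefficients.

Group as (15·v·y+50·v) + (−21·y−70) = 5·v·(3·y+10) − 7·(3·y+10).
Both groups share the factor (3·y+10).

(3·y+10)·(5·v−7)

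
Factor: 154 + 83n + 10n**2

(2n + 11)(5n + 14)

Need a pair with product 10·154 = 1540 and sum 83: that's 28 and 55.
Split the middle term: 10n**2 + 28n + 55n + 154 = 2n(5n + 14) + 11(5n + 14).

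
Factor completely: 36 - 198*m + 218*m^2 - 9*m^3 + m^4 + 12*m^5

Testing divisors of the constant over divisors of the leading coefficient, m = 2/3 is a root, so (3*m - 2) divides it; the quotient is 4*m^4 + 3*m^3 - m^2 + 72*m - 18.
Then m = 1/4 is a root, so (4*m - 1) is a factor; dividing leaves m^3 + m^2 + 18.
Next, m = -3 is a root, so (m + 3) divides it; the quotient is m^2 - 2*m + 6.
The quadratic m^2 - 2*m + 6 has discriminant -20 < 0 and is irreducible over ℤ.

(3*m - 2)*(4*m - 1)*(m + 3)*(m^2 - 2*m + 6)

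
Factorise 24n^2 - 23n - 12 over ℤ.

Need a pair with product 24·(-12) = -288 and sum -23: that's -32 and 9.
Split the middle term: 24n^2 - 32n + 9n - 12 = 8n(3n - 4) + 3(3n - 4).

(3n - 4)(8n + 3)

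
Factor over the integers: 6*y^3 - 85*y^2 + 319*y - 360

Trying the rational-root candidates, y = 8/3 is a root, so (3*y - 8) divides it; the quotient is 2*y^2 - 23*y + 45.
The remaining quadratic factors as (2*y - 5)(y - 9).

(2*y - 5)*(3*y - 8)*(y - 9)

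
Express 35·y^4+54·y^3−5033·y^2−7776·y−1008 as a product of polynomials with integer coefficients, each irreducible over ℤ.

Trying the rational-root candidates, y = −1/7 is a root, so (7·y+1) divides it; the quotient is 5·y^3+7·y^2−720·y−1008.
Then y = −12 is a root, so (y+12) is a factor; dividing leaves 5·y^2−53·y−84.
The remaining quadratic factors as (5·y+7)(y−12).

(5·y+7)·(7·y+1)·(y+12)·(y−12)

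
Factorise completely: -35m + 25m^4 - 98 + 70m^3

Group as (25m^4 - 35m) + (70m^3 - 98) = 5m(5m^3 - 7) + 14(5m^3 - 7).
Both groups share the factor (5m^3 - 7).

(5m + 14)(5m^3 - 7)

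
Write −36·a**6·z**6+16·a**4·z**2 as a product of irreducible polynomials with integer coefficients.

Factor out 4·a**4·z**2 first: what remains is −9·a**2·z**4+4.
Recognize a difference of squares with the parts 2 and 3·a·z**2.

−4·a**4·z**2·(3·a·z**2+2)·(3·a·z**2−2)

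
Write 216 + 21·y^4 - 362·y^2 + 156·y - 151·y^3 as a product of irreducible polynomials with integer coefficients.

(3·y + 2)·(7·y - 6)·(y + 2)·(y - 9)

Trying the rational-root candidates, y = 9 is a root, giving the factor (y - 9) and quotient 21·y^3 + 38·y^2 - 20·y - 24.
Continuing, y = -2/3 is a root, so (3·y + 2) divides it; the quotient is 7·y^2 + 8·y - 12.
The remaining quadratic factors as (7·y - 6)(y + 2).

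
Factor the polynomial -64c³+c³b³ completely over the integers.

c³(b-4)(b²+4b+16)

Factor out c³ first: what remains is b³-64.
Recognize a difference of cubes with the parts b and 4.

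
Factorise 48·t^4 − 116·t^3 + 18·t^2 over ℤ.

2·t^2·(4·t − 9)·(6·t − 1)

Pull out the common factor 2·t^2, then factor the remaining trinomial.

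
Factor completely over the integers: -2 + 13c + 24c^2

Need a pair with product 24·(-2) = -48 and sum 13: that's -3 and 16.
Split the middle term: 24c^2 - 3c + 16c - 2 = 3c(8c - 1) + 2(8c - 1).

(3c + 2)(8c - 1)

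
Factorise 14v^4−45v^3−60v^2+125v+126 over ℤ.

By the rational root theorem, v = −1 is a root, so (v+1) is a factor; dividing leaves 14v^3−59v^2−v+126.
Then v = 7/2 is a root, giving the factor (2v−7) and quotient 7v^2−5v−18.
The remaining quadratic factors as (7v+9)(v−2).

(2v−7)(7v+9)(v+1)(v−2)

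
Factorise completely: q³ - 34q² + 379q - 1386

(q - 11)(q - 14)(q - 9)

Testing divisors of the constant over divisors of the leading coefficient, q = 11 is a root, so (q - 11) divides it; the quotient is q² - 23q + 126.
The remaining quadratic factors as (q - 9)(q - 14).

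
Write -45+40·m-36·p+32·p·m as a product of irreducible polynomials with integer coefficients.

Group as (32·p·m-36·p) + (40·m-45) = 4·p·(8·m-9) + 5·(8·m-9).
Both groups share the factor (8·m-9).

(4·p+5)·(8·m-9)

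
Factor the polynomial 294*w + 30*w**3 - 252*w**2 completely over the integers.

Pull out the common factor 6*w, then factor the remaining trinomial.

6*w*(5*w - 7)*(w - 7)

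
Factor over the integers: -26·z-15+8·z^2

(2·z+1)·(4·z-15)

Need a pair with product 8·(-15) = -120 and sum -26: that's 4 and -30.
Split the middle term: 8·z^2+4·z - 30·z-15 = 4·z·(2·z+1) - 15·(2·z+1).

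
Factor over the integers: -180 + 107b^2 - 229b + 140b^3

Trying the rational-root candidates, b = 9/7 is a root, giving the factor (7b - 9) and quotient 20b^2 + 41b + 20.
The remaining quadratic factors as (4b + 5)(5b + 4).

(4b + 5)(5b + 4)(7b - 9)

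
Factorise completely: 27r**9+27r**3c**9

27r**3(r**2+c**3)(r**4−r**2c**3+c**6)

Every term has a factor of 27r**3; factoring it out leaves r**6+c**9.
Recognize a sum of cubes with the parts r**2 and c**3.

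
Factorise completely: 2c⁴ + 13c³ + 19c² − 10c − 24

Testing divisors of the constant over divisors of the leading coefficient, c = −4 is a root, so (c + 4) is a factor; dividing leaves 2c³ + 5c² − c − 6.
Continuing, c = 1 is a root, so (c − 1) is a factor; dividing leaves 2c² + 7c + 6.
The remaining quadratic factors as (c + 2)(2c + 3).

(2c + 3)(c + 2)(c + 4)(c − 1)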